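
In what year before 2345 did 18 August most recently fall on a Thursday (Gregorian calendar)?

2338

From one year to the next, a fixed date's weekday advances by 1, or by 2 when a Feb 29 lies between the two dates.
2345: August 18 is Saturday.
2344: Friday (−1)
2343: Wednesday (−2)
2342: Tuesday (−1)
2341: Monday (−1)
2340: Sunday (−1)
2339: Friday (−2)
2338: Thursday (−1)
18 August falls on a Thursday in 2338.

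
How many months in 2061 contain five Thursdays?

A month of length L has five Thursdays iff its first Thursday is on day ≤ L−28 (so day 1–3 in a 31-day month, 1–2 in a 30-day month, day 1 in a leap February).
Checking each month of 2061: Jan starts Sat (31d); Feb starts Tue (28d); Mar starts Tue (31d) ✓; Apr starts Fri (30d); May starts Sun (31d); Jun starts Wed (30d) ✓; Jul starts Fri (31d); Aug starts Mon (31d); Sep starts Thu (30d) ✓; Oct starts Sat (31d); Nov starts Tue (30d); Dec starts Thu (31d) ✓.
Five-Thursday months: March, June, September, December → 4.

4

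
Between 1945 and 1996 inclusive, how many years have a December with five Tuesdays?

December has 31 days; it has five Tuesdays when Tuesday falls among the first (month-length − 28) days — i.e. when December 1 is one of Tuesday/Monday/Sunday.
December 1 by year: 1945:Sat 1946:Sun✓ 1947:Mon✓ 1948:Wed 1949:Thu 1950:Fri 1951:Sat 1952:Mon✓ 1953:Tue✓ 1954:Wed 1955:Thu 1956:Sat 1957:Sun✓ 1958:Mon✓ 1959:Tue✓ …(22 more)… 1982:Wed 1983:Thu 1984:Sat 1985:Sun✓ 1986:Mon✓ 1987:Tue✓ 1988:Thu 1989:Fri 1990:Sat 1991:Sun✓ 1992:Tue✓ 1993:Wed 1994:Thu 1995:Fri 1996:Sun✓
Years with five Tuesdays: 1946, 1947, 1952, 1953, 1957, 1958, 1959, 1963, 1964, 1968, 1969, 1970, 1974, 1975, 1980, 1981, 1985, 1986, 1987, 1991, 1992, 1996 → 22.

22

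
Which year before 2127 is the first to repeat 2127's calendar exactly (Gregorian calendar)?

2121

Two years share a calendar iff Jan 1 falls on the same weekday and both are leap or both are common. 2127: Jan 1 is Wednesday, common year.
2126: Jan 1 Tuesday, common
2125: Jan 1 Monday, common
2124: Jan 1 Saturday, leap
2123: Jan 1 Friday, common
2122: Jan 1 Thursday, common
2121: Jan 1 Wednesday, common
2121 matches on both conditions.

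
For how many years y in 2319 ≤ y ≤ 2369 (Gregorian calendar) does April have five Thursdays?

April has 30 days; it has five Thursdays when Thursday falls among the first (month-length − 28) days — i.e. when April 1 is one of Thursday/Wednesday.
April 1 by year: 2319:Tue 2320:Thu✓ 2321:Fri 2322:Sat 2323:Sun 2324:Tue 2325:Wed✓ 2326:Thu✓ 2327:Fri 2328:Sun 2329:Mon 2330:Tue 2331:Wed✓ 2332:Fri 2333:Sat …(21 more)… 2355:Fri 2356:Sun 2357:Mon 2358:Tue 2359:Wed✓ 2360:Fri 2361:Sat 2362:Sun 2363:Mon 2364:Wed✓ 2365:Thu✓ 2366:Fri 2367:Sat 2368:Mon 2369:Tue
Years with five Thursdays: 2320, 2325, 2326, 2331, 2336, 2337, 2342, 2343, 2348, 2353, 2354, 2359, 2364, 2365 → 14.

14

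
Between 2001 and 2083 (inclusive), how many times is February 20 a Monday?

Track February 20's weekday year by year (advancing +1, or +2 across a Feb 29):
  2001: Tue  2002: Wed (+1)  2003: Thu (+1)  2004: Fri (+1)  2005: Sun (+2)
  2006: Mon (+1) ✓  2007: Tue (+1)  2008: Wed (+1)  2009: Fri (+2)  2010: Sat (+1)
  2011: Sun (+1)  2012: Mon (+1) ✓  2013: Wed (+2)  2014: Thu (+1)  … (55 more years) …
  2070: Thu (+1)  2071: Fri (+1)  2072: Sat (+1)  2073: Mon (+2) ✓  2074: Tue (+1)
  2075: Wed (+1)  2076: Thu (+1)  2077: Sat (+2)  2078: Sun (+1)  2079: Mon (+1) ✓
  2080: Tue (+1)  2081: Thu (+2)  2082: Fri (+1)  2083: Sat (+1)
Monday years: 2006, 2012, 2017, 2023, 2034, 2040, 2045, 2051, 2062, 2068, 2073, 2079 — 12 in total.

12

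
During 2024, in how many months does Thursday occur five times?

4

A month of length L has five Thursdays iff its first Thursday is on day ≤ L−28 (so day 1–3 in a 31-day month, 1–2 in a 30-day month, day 1 in a leap February).
Checking each month of 2024: Jan starts Mon (31d); Feb starts Thu (29d) ✓; Mar starts Fri (31d); Apr starts Mon (30d); May starts Wed (31d) ✓; Jun starts Sat (30d); Jul starts Mon (31d); Aug starts Thu (31d) ✓; Sep starts Sun (30d); Oct starts Tue (31d) ✓; Nov starts Fri (30d); Dec starts Sun (31d).
Five-Thursday months: February, May, August, October → 4.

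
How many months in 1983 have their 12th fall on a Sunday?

1

Check the 12th of each month of 1983: Jan 12: Wed, Feb 12: Sat, Mar 12: Sat, Apr 12: Tue, May 12: Thu, Jun 12: Sun, Jul 12: Tue, Aug 12: Fri, Sep 12: Mon, Oct 12: Wed, Nov 12: Sat, Dec 12: Mon.
Sunday occurs in June — 1 month.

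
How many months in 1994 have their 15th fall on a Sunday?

Check the 15th of each month of 1994: Jan 15: Sat, Feb 15: Tue, Mar 15: Tue, Apr 15: Fri, May 15: Sun, Jun 15: Wed, Jul 15: Fri, Aug 15: Mon, Sep 15: Thu, Oct 15: Sat, Nov 15: Tue, Dec 15: Thu.
Sunday occurs in May — 1 month.

1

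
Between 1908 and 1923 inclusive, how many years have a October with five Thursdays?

October has 31 days; it has five Thursdays when Thursday falls among the first (month-length − 28) days — i.e. when October 1 is one of Thursday/Wednesday/Tuesday.
October 1 by year: 1908:Thu✓ 1909:Fri 1910:Sat 1911:Sun 1912:Tue✓ 1913:Wed✓ 1914:Thu✓ 1915:Fri 1916:Sun 1917:Mon 1918:Tue✓ 1919:Wed✓ 1920:Fri 1921:Sat 1922:Sun 1923:Mon
Years with five Thursdays: 1908, 1912, 1913, 1914, 1918, 1919 → 6.

6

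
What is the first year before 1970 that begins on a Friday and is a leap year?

Jan 1 advances by 2 weekdays after a leap year and by 1 after a common year.
1970: Jan 1 is Thursday.
1969: Wednesday
1968: Monday (leap)
1967: Sunday
1966: Saturday
1965: Friday
1964: Wednesday (leap)
1963: Tuesday
1962: Monday
1961: Sunday
1960: Friday (leap)
1960 begins on a Friday and is a leap year.

1960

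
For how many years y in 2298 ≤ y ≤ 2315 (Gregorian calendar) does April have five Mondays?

5

April has 30 days; it has five Mondays when Monday falls among the first (month-length − 28) days — i.e. when April 1 is one of Monday/Sunday.
April 1 by year: 2298:Fri 2299:Sat 2300:Sun✓ 2301:Mon✓ 2302:Tue 2303:Wed 2304:Fri 2305:Sat 2306:Sun✓ 2307:Mon✓ 2308:Wed 2309:Thu 2310:Fri 2311:Sat 2312:Mon✓ 2313:Tue 2314:Wed 2315:Thu
Years with five Mondays: 2300, 2301, 2306, 2307, 2312 → 5.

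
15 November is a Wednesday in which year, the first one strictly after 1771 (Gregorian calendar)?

1775

From one year to the next, a fixed date's weekday advances by 1, or by 2 when a Feb 29 lies between the two dates.
1771: November 15 is Friday.
1772: Sunday (+2)
1773: Monday (+1)
1774: Tuesday (+1)
1775: Wednesday (+1)
15 November falls on a Wednesday in 1775.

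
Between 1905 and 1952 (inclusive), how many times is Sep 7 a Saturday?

7

Track Sep 7's weekday year by year (advancing +1, or +2 across a Feb 29):
  1905: Thu  1906: Fri (+1)  1907: Sat (+1) ✓  1908: Mon (+2)  1909: Tue (+1)
  1910: Wed (+1)  1911: Thu (+1)  1912: Sat (+2) ✓  1913: Sun (+1)  1914: Mon (+1)
  1915: Tue (+1)  1916: Thu (+2)  1917: Fri (+1)  1918: Sat (+1) ✓  … (20 more years) …
  1939: Thu (+1)  1940: Sat (+2) ✓  1941: Sun (+1)  1942: Mon (+1)  1943: Tue (+1)
  1944: Thu (+2)  1945: Fri (+1)  1946: Sat (+1) ✓  1947: Sun (+1)  1948: Tue (+2)
  1949: Wed (+1)  1950: Thu (+1)  1951: Fri (+1)  1952: Sun (+2)
Saturday years: 1907, 1912, 1918, 1929, 1935, 1940, 1946 — 7 in total.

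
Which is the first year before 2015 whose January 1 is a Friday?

2010

Jan 1 advances by 2 weekdays after a leap year and by 1 after a common year.
2015: Jan 1 is Thursday.
2014: Wednesday
2013: Tuesday
2012: Sunday (leap)
2011: Saturday
2010: Friday
2010 begins on a Friday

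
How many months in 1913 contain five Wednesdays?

A month of length L has five Wednesdays iff its first Wednesday is on day ≤ L−28 (so day 1–3 in a 31-day month, 1–2 in a 30-day month, day 1 in a leap February).
Checking each month of 1913: Jan starts Wed (31d) ✓; Feb starts Sat (28d); Mar starts Sat (31d); Apr starts Tue (30d) ✓; May starts Thu (31d); Jun starts Sun (30d); Jul starts Tue (31d) ✓; Aug starts Fri (31d); Sep starts Mon (30d); Oct starts Wed (31d) ✓; Nov starts Sat (30d); Dec starts Mon (31d) ✓.
Five-Wednesday months: January, April, July, October, December → 5.

5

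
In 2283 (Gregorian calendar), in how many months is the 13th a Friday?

2

Check the 13th of each month of 2283: Jan 13: Sat, Feb 13: Tue, Mar 13: Tue, Apr 13: Fri, May 13: Sun, Jun 13: Wed, Jul 13: Fri, Aug 13: Mon, Sep 13: Thu, Oct 13: Sat, Nov 13: Tue, Dec 13: Thu.
Friday occurs in April, July — 2 months.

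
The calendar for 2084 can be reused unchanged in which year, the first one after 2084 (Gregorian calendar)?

2124

Two years share a calendar iff Jan 1 falls on the same weekday and both are leap or both are common. 2084: Jan 1 is Saturday, leap year.
2085: Jan 1 Monday, common
2086: Jan 1 Tuesday, common
2087: Jan 1 Wednesday, common
2088: Jan 1 Thursday, leap
2089: Jan 1 Saturday, common
2090: Jan 1 Sunday, common
2091: Jan 1 Monday, common
2092: Jan 1 Tuesday, leap
2093: Jan 1 Thursday, common
2094: Jan 1 Friday, common
2095: Jan 1 Saturday, common
2096: Jan 1 Sunday, leap
2097: Jan 1 Tuesday, common
2098: Jan 1 Wednesday, common
2099: Jan 1 Thursday, common
2100: Jan 1 Friday, common
2101: Jan 1 Saturday, common
2102: Jan 1 Sunday, common
2103: Jan 1 Monday, common
2104: Jan 1 Tuesday, leap
2105: Jan 1 Thursday, common
2106: Jan 1 Friday, common
2107: Jan 1 Saturday, common
2108: Jan 1 Sunday, leap
2109: Jan 1 Tuesday, common
2110: Jan 1 Wednesday, common
2111: Jan 1 Thursday, common
2112: Jan 1 Friday, leap
2113: Jan 1 Sunday, common
2114: Jan 1 Monday, common
2115: Jan 1 Tuesday, common
2116: Jan 1 Wednesday, leap
2117: Jan 1 Friday, common
2118: Jan 1 Saturday, common
2119: Jan 1 Sunday, common
2120: Jan 1 Monday, leap
2121: Jan 1 Wednesday, common
2122: Jan 1 Thursday, common
2123: Jan 1 Friday, common
2124: Jan 1 Saturday, leap
2124 matches on both conditions.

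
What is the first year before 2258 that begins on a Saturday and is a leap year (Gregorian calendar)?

Jan 1 advances by 2 weekdays after a leap year and by 1 after a common year.
2258: Jan 1 is Friday.
2257: Thursday
2256: Tuesday (leap)
2255: Monday
2254: Sunday
2253: Saturday
2252: Thursday (leap)
2251: Wednesday
2250: Tuesday
2249: Monday
2248: Saturday (leap)
2248 begins on a Saturday and is a leap year.

2248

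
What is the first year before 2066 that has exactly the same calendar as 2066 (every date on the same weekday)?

2055

Two years share a calendar iff Jan 1 falls on the same weekday and both are leap or both are common. 2066: Jan 1 is Friday, common year.
2065: Jan 1 Thursday, common
2064: Jan 1 Tuesday, leap
2063: Jan 1 Monday, common
2062: Jan 1 Sunday, common
2061: Jan 1 Saturday, common
2060: Jan 1 Thursday, leap
2059: Jan 1 Wednesday, common
2058: Jan 1 Tuesday, common
2057: Jan 1 Monday, common
2056: Jan 1 Saturday, leap
2055: Jan 1 Friday, common
2055 matches on both conditions.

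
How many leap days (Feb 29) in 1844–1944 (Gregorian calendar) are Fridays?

Leap years in 1844–1944: 25 of them.
Feb 29 weekday advances by 5 (mod 7) from one leap year to the next four years later (or differs when a century non-leap intervenes).
Leap-day weekdays: 1844:Thu 1848:Tue 1852:Sun 1856:Fri✓ 1860:Wed 1864:Mon 1868:Sat 1872:Thu 1876:Tue 1880:Sun 1884:Fri✓ 1888:Wed 1892:Mon 1896:Sat 1904:Mon 1908:Sat 1912:Thu 1916:Tue 1920:Sun 1924:Fri✓ 1928:Wed 1932:Mon 1936:Sat 1940:Thu 1944:Tue
Friday: 1856, 1884, 1924 → 3.

3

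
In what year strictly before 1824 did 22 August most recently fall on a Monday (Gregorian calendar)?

1814

From one year to the next, a fixed date's weekday advances by 1, or by 2 when a Feb 29 lies between the two dates.
1824: August 22 is Sunday.
1823: Friday (−2)
1822: Thursday (−1)
1821: Wednesday (−1)
1820: Tuesday (−1)
1819: Sunday (−2)
1818: Saturday (−1)
1817: Friday (−1)
1816: Thursday (−1)
1815: Tuesday (−2)
1814: Monday (−1)
22 August falls on a Monday in 1814.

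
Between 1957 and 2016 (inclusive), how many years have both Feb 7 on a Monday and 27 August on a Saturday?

6

Check each year's weekday for Feb 7 and 27 August:
  1957: Thu/Tue  1958: Fri/Wed  1959: Sat/Thu  1960: Sun/Sat  1961: Tue/Sun  1962: Wed/Mon  1963: Thu/Tue  1964: Fri/Thu  1965: Sun/Fri  1966: Mon/Sat ✓  1967: Tue/Sun  1968: Wed/Tue  1969: Fri/Wed  1970: Sat/Thu  …(32 more)…  2003: Fri/Wed  2004: Sat/Fri  2005: Mon/Sat ✓  2006: Tue/Sun  2007: Wed/Mon  2008: Thu/Wed  2009: Sat/Thu  2010: Sun/Fri  2011: Mon/Sat ✓  2012: Tue/Mon  2013: Thu/Tue  2014: Fri/Wed  2015: Sat/Thu  2016: Sun/Sat
Both conditions hold in: 1966, 1977, 1983, 1994, 2005, 2011 — 6.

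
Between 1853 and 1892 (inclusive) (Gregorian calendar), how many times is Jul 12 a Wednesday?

5

Track Jul 12's weekday year by year (advancing +1, or +2 across a Feb 29):
  1853: Tue  1854: Wed (+1) ✓  1855: Thu (+1)  1856: Sat (+2)  1857: Sun (+1)
  1858: Mon (+1)  1859: Tue (+1)  1860: Thu (+2)  1861: Fri (+1)  1862: Sat (+1)
  1863: Sun (+1)  1864: Tue (+2)  1865: Wed (+1) ✓  1866: Thu (+1)  … (12 more years) …
  1879: Sat (+1)  1880: Mon (+2)  1881: Tue (+1)  1882: Wed (+1) ✓  1883: Thu (+1)
  1884: Sat (+2)  1885: Sun (+1)  1886: Mon (+1)  1887: Tue (+1)  1888: Thu (+2)
  1889: Fri (+1)  1890: Sat (+1)  1891: Sun (+1)  1892: Tue (+2)
Wednesday years: 1854, 1865, 1871, 1876, 1882 — 5 in total.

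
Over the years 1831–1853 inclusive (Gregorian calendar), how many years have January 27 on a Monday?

4

Track January 27's weekday year by year (advancing +1, or +2 across a Feb 29):
  1831: Thu  1832: Fri (+1)  1833: Sun (+2)  1834: Mon (+1) ✓  1835: Tue (+1)
  1836: Wed (+1)  1837: Fri (+2)  1838: Sat (+1)  1839: Sun (+1)  1840: Mon (+1) ✓
  1841: Wed (+2)  1842: Thu (+1)  1843: Fri (+1)  1844: Sat (+1)  1845: Mon (+2) ✓
  1846: Tue (+1)  1847: Wed (+1)  1848: Thu (+1)  1849: Sat (+2)  1850: Sun (+1)
  1851: Mon (+1) ✓  1852: Tue (+1)  1853: Thu (+2)
Monday years: 1834, 1840, 1845, 1851 — 4 in total.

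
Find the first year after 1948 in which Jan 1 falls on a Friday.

1954

Jan 1 advances by 2 weekdays after a leap year and by 1 after a common year.
1948: Jan 1 is Thursday (leap).
1949: Saturday
1950: Sunday
1951: Monday
1952: Tuesday (leap)
1953: Thursday
1954: Friday
1954 begins on a Friday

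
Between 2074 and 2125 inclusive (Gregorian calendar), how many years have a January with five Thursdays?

January has 31 days; it has five Thursdays when Thursday falls among the first (month-length − 28) days — i.e. when January 1 is one of Thursday/Wednesday/Tuesday.
January 1 by year: 2074:Mon 2075:Tue✓ 2076:Wed✓ 2077:Fri 2078:Sat 2079:Sun 2080:Mon 2081:Wed✓ 2082:Thu✓ 2083:Fri 2084:Sat 2085:Mon 2086:Tue✓ 2087:Wed✓ 2088:Thu✓ …(22 more)… 2111:Thu✓ 2112:Fri 2113:Sun 2114:Mon 2115:Tue✓ 2116:Wed✓ 2117:Fri 2118:Sat 2119:Sun 2120:Mon 2121:Wed✓ 2122:Thu✓ 2123:Fri 2124:Sat 2125:Mon
Years with five Thursdays: 2075, 2076, 2081, 2082, 2086, 2087, 2088, 2092, 2093, 2097, 2098, 2099, 2104, 2105, 2109, 2110, 2111, 2115, 2116, 2121, 2122 → 21.

21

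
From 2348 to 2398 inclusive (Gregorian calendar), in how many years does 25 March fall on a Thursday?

7

Track 25 March's weekday year by year (advancing +1, or +2 across a Feb 29):
  2348: Thu ✓  2349: Fri (+1)  2350: Sat (+1)  2351: Sun (+1)  2352: Tue (+2)
  2353: Wed (+1)  2354: Thu (+1) ✓  2355: Fri (+1)  2356: Sun (+2)  2357: Mon (+1)
  2358: Tue (+1)  2359: Wed (+1)  2360: Fri (+2)  2361: Sat (+1)  … (23 more years) …
  2385: Mon (+1)  2386: Tue (+1)  2387: Wed (+1)  2388: Fri (+2)  2389: Sat (+1)
  2390: Sun (+1)  2391: Mon (+1)  2392: Wed (+2)  2393: Thu (+1) ✓  2394: Fri (+1)
  2395: Sat (+1)  2396: Mon (+2)  2397: Tue (+1)  2398: Wed (+1)
Thursday years: 2348, 2354, 2365, 2371, 2376, 2382, 2393 — 7 in total.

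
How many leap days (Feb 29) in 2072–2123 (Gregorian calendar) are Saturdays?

Leap years in 2072–2123: 12 of them.
Feb 29 weekday advances by 5 (mod 7) from one leap year to the next four years later (or differs when a century non-leap intervenes).
Leap-day weekdays: 2072:Mon 2076:Sat✓ 2080:Thu 2084:Tue 2088:Sun 2092:Fri 2096:Wed 2104:Fri 2108:Wed 2112:Mon 2116:Sat✓ 2120:Thu
Saturday: 2076, 2116 → 2.

2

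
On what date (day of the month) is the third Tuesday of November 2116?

17

November 1, 2116 is a Sunday, so the first Tuesday is the 3rd.
The third Tuesday is 3 + 14 = 17.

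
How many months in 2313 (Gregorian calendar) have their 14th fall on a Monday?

2

Check the 14th of each month of 2313: Jan 14: Tue, Feb 14: Fri, Mar 14: Fri, Apr 14: Mon, May 14: Wed, Jun 14: Sat, Jul 14: Mon, Aug 14: Thu, Sep 14: Sun, Oct 14: Tue, Nov 14: Fri, Dec 14: Sun.
Monday occurs in April, July — 2 months.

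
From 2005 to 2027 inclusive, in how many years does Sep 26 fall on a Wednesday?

Track Sep 26's weekday year by year (advancing +1, or +2 across a Feb 29):
  2005: Mon  2006: Tue (+1)  2007: Wed (+1) ✓  2008: Fri (+2)  2009: Sat (+1)
  2010: Sun (+1)  2011: Mon (+1)  2012: Wed (+2) ✓  2013: Thu (+1)  2014: Fri (+1)
  2015: Sat (+1)  2016: Mon (+2)  2017: Tue (+1)  2018: Wed (+1) ✓  2019: Thu (+1)
  2020: Sat (+2)  2021: Sun (+1)  2022: Mon (+1)  2023: Tue (+1)  2024: Thu (+2)
  2025: Fri (+1)  2026: Sat (+1)  2027: Sun (+1)
Wednesday years: 2007, 2012, 2018 — 3 in total.

3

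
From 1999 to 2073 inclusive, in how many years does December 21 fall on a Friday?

11

Track December 21's weekday year by year (advancing +1, or +2 across a Feb 29):
  1999: Tue  2000: Thu (+2)  2001: Fri (+1) ✓  2002: Sat (+1)  2003: Sun (+1)
  2004: Tue (+2)  2005: Wed (+1)  2006: Thu (+1)  2007: Fri (+1) ✓  2008: Sun (+2)
  2009: Mon (+1)  2010: Tue (+1)  2011: Wed (+1)  2012: Fri (+2) ✓  … (47 more years) …
  2060: Tue (+2)  2061: Wed (+1)  2062: Thu (+1)  2063: Fri (+1) ✓  2064: Sun (+2)
  2065: Mon (+1)  2066: Tue (+1)  2067: Wed (+1)  2068: Fri (+2) ✓  2069: Sat (+1)
  2070: Sun (+1)  2071: Mon (+1)  2072: Wed (+2)  2073: Thu (+1)
Friday years: 2001, 2007, 2012, 2018, 2029, 2035, 2040, 2046, 2057, 2063, 2068 — 11 in total.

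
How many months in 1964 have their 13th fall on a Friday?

2

Check the 13th of each month of 1964: Jan 13: Mon, Feb 13: Thu, Mar 13: Fri, Apr 13: Mon, May 13: Wed, Jun 13: Sat, Jul 13: Mon, Aug 13: Thu, Sep 13: Sun, Oct 13: Tue, Nov 13: Fri, Dec 13: Sun.
Friday occurs in March, November — 2 months.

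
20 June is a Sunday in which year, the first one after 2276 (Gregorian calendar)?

2280

From one year to the next, a fixed date's weekday advances by 1, or by 2 when a Feb 29 lies between the two dates.
2276: June 20 is Tuesday.
2277: Wednesday (+1)
2278: Thursday (+1)
2279: Friday (+1)
2280: Sunday (+2)
20 June falls on a Sunday in 2280.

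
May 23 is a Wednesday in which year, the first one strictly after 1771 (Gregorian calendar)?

From one year to the next, a fixed date's weekday advances by 1, or by 2 when a Feb 29 lies between the two dates.
1771: May 23 is Thursday.
1772: Saturday (+2)
1773: Sunday (+1)
1774: Monday (+1)
1775: Tuesday (+1)
1776: Thursday (+2)
1777: Friday (+1)
1778: Saturday (+1)
1779: Sunday (+1)
1780: Tuesday (+2)
1781: Wednesday (+1)
May 23 falls on a Wednesday in 1781.

1781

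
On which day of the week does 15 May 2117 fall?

Saturday

January 1, 2117 is a Friday.
May 15 is day 135 of the year, i.e. 134 days after Jan 1.
134 mod 7 = 1, so advance 1 weekday from Friday: Saturday.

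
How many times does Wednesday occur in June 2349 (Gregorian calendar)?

June 2349 has 30 days and begins on Wednesday.
The first Wednesday is June 1.
Wednesdays fall on 1, 8, 15, 22, 29 — that's 5.

5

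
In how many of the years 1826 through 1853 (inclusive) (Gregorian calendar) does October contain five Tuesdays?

12

October has 31 days; it has five Tuesdays when Tuesday falls among the first (month-length − 28) days — i.e. when October 1 is one of Tuesday/Monday/Sunday.
October 1 by year: 1826:Sun✓ 1827:Mon✓ 1828:Wed 1829:Thu 1830:Fri 1831:Sat 1832:Mon✓ 1833:Tue✓ 1834:Wed 1835:Thu 1836:Sat 1837:Sun✓ 1838:Mon✓ 1839:Tue✓ 1840:Thu 1841:Fri 1842:Sat 1843:Sun✓ 1844:Tue✓ 1845:Wed 1846:Thu 1847:Fri 1848:Sun✓ 1849:Mon✓ 1850:Tue✓ 1851:Wed 1852:Fri 1853:Sat
Years with five Tuesdays: 1826, 1827, 1832, 1833, 1837, 1838, 1839, 1843, 1844, 1848, 1849, 1850 → 12.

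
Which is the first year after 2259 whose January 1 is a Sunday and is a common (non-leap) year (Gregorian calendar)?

Jan 1 advances by 2 weekdays after a leap year and by 1 after a common year.
2259: Jan 1 is Saturday.
2260: Sunday (leap)
2261: Tuesday
2262: Wednesday
2263: Thursday
2264: Friday (leap)
2265: Sunday
2265 begins on a Sunday and is a common year.

2265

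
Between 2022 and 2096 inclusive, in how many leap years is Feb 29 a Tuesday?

3

Leap years in 2022–2096: 19 of them.
Feb 29 weekday advances by 5 (mod 7) from one leap year to the next four years later (or differs when a century non-leap intervenes).
Leap-day weekdays: 2024:Thu 2028:Tue✓ 2032:Sun 2036:Fri 2040:Wed 2044:Mon 2048:Sat 2052:Thu 2056:Tue✓ 2060:Sun 2064:Fri 2068:Wed 2072:Mon 2076:Sat 2080:Thu 2084:Tue✓ 2088:Sun 2092:Fri 2096:Wed
Tuesday: 2028, 2056, 2084 → 3.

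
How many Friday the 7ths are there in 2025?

Check the 7th of each month of 2025: Jan 7: Tue, Feb 7: Fri, Mar 7: Fri, Apr 7: Mon, May 7: Wed, Jun 7: Sat, Jul 7: Mon, Aug 7: Thu, Sep 7: Sun, Oct 7: Tue, Nov 7: Fri, Dec 7: Sun.
Friday occurs in February, March, November — 3 months.

3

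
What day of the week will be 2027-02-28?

Sunday

January 1, 2027 is a Friday.
February 28 is day 59 of the year, i.e. 58 days after Jan 1.
58 mod 7 = 2, so advance 2 weekdays from Friday: Sunday.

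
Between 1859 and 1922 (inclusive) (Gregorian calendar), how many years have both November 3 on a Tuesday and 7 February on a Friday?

3

Check each year's weekday for November 3 and 7 February:
  1859: Thu/Mon  1860: Sat/Tue  1861: Sun/Thu  1862: Mon/Fri  1863: Tue/Sat  1864: Thu/Sun  1865: Fri/Tue  1866: Sat/Wed  1867: Sun/Thu  1868: Tue/Fri ✓  1869: Wed/Sun  1870: Thu/Mon  1871: Fri/Tue  1872: Sun/Wed  …(36 more)…  1909: Wed/Sun  1910: Thu/Mon  1911: Fri/Tue  1912: Sun/Wed  1913: Mon/Fri  1914: Tue/Sat  1915: Wed/Sun  1916: Fri/Mon  1917: Sat/Wed  1918: Sun/Thu  1919: Mon/Fri  1920: Wed/Sat  1921: Thu/Mon  1922: Fri/Tue
Both conditions hold in: 1868, 1896, 1908 — 3.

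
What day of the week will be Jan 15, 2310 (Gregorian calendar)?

Saturday

January 1, 2310 is a Saturday.
January 15 is day 15 of the year, i.e. 14 days after Jan 1.
14 mod 7 = 0, so advance 0 weekdays from Saturday: Saturday.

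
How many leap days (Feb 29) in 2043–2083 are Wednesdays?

1

Leap years in 2043–2083: 10 of them.
Feb 29 weekday advances by 5 (mod 7) from one leap year to the next four years later (or differs when a century non-leap intervenes).
Leap-day weekdays: 2044:Mon 2048:Sat 2052:Thu 2056:Tue 2060:Sun 2064:Fri 2068:Wed✓ 2072:Mon 2076:Sat 2080:Thu
Wednesday: 2068 → 1.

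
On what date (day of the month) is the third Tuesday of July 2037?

July 1, 2037 is a Wednesday, so the first Tuesday is the 7th.
The third Tuesday is 7 + 14 = 21.

21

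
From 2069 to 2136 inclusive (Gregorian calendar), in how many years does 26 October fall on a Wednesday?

10

Track 26 October's weekday year by year (advancing +1, or +2 across a Feb 29):
  2069: Sat  2070: Sun (+1)  2071: Mon (+1)  2072: Wed (+2) ✓  2073: Thu (+1)
  2074: Fri (+1)  2075: Sat (+1)  2076: Mon (+2)  2077: Tue (+1)  2078: Wed (+1) ✓
  2079: Thu (+1)  2080: Sat (+2)  2081: Sun (+1)  2082: Mon (+1)  … (40 more years) …
  2123: Tue (+1)  2124: Thu (+2)  2125: Fri (+1)  2126: Sat (+1)  2127: Sun (+1)
  2128: Tue (+2)  2129: Wed (+1) ✓  2130: Thu (+1)  2131: Fri (+1)  2132: Sun (+2)
  2133: Mon (+1)  2134: Tue (+1)  2135: Wed (+1) ✓  2136: Fri (+2)
Wednesday years: 2072, 2078, 2089, 2095, 2101, 2107, 2112, 2118, 2129, 2135 — 10 in total.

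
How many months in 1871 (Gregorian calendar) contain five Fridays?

4

A month of length L has five Fridays iff its first Friday is on day ≤ L−28 (so day 1–3 in a 31-day month, 1–2 in a 30-day month, day 1 in a leap February).
Checking each month of 1871: Jan starts Sun (31d); Feb starts Wed (28d); Mar starts Wed (31d) ✓; Apr starts Sat (30d); May starts Mon (31d); Jun starts Thu (30d) ✓; Jul starts Sat (31d); Aug starts Tue (31d); Sep starts Fri (30d) ✓; Oct starts Sun (31d); Nov starts Wed (30d); Dec starts Fri (31d) ✓.
Five-Friday months: March, June, September, December → 4.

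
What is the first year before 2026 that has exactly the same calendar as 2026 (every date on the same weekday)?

2015

Two years share a calendar iff Jan 1 falls on the same weekday and both are leap or both are common. 2026: Jan 1 is Thursday, common year.
2025: Jan 1 Wednesday, common
2024: Jan 1 Monday, leap
2023: Jan 1 Sunday, common
2022: Jan 1 Saturday, common
2021: Jan 1 Friday, common
2020: Jan 1 Wednesday, leap
2019: Jan 1 Tuesday, common
2018: Jan 1 Monday, common
2017: Jan 1 Sunday, common
2016: Jan 1 Friday, leap
2015: Jan 1 Thursday, common
2015 matches on both conditions.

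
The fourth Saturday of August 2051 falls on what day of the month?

26

August 1, 2051 is a Tuesday, so the first Saturday is the 5th.
The fourth Saturday is 5 + 21 = 26.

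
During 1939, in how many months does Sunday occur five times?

5

A month of length L has five Sundays iff its first Sunday is on day ≤ L−28 (so day 1–3 in a 31-day month, 1–2 in a 30-day month, day 1 in a leap February).
Checking each month of 1939: Jan starts Sun (31d) ✓; Feb starts Wed (28d); Mar starts Wed (31d); Apr starts Sat (30d) ✓; May starts Mon (31d); Jun starts Thu (30d); Jul starts Sat (31d) ✓; Aug starts Tue (31d); Sep starts Fri (30d); Oct starts Sun (31d) ✓; Nov starts Wed (30d); Dec starts Fri (31d) ✓.
Five-Sunday months: January, April, July, October, December → 5.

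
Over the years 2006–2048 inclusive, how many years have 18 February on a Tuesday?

6

Track 18 February's weekday year by year (advancing +1, or +2 across a Feb 29):
  2006: Sat  2007: Sun (+1)  2008: Mon (+1)  2009: Wed (+2)  2010: Thu (+1)
  2011: Fri (+1)  2012: Sat (+1)  2013: Mon (+2)  2014: Tue (+1) ✓  2015: Wed (+1)
  2016: Thu (+1)  2017: Sat (+2)  2018: Sun (+1)  2019: Mon (+1)  … (15 more years) …
  2035: Sun (+1)  2036: Mon (+1)  2037: Wed (+2)  2038: Thu (+1)  2039: Fri (+1)
  2040: Sat (+1)  2041: Mon (+2)  2042: Tue (+1) ✓  2043: Wed (+1)  2044: Thu (+1)
  2045: Sat (+2)  2046: Sun (+1)  2047: Mon (+1)  2048: Tue (+1) ✓
Tuesday years: 2014, 2020, 2025, 2031, 2042, 2048 — 6 in total.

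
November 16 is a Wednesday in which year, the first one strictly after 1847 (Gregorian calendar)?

From one year to the next, a fixed date's weekday advances by 1, or by 2 when a Feb 29 lies between the two dates.
1847: November 16 is Tuesday.
1848: Thursday (+2)
1849: Friday (+1)
1850: Saturday (+1)
1851: Sunday (+1)
1852: Tuesday (+2)
1853: Wednesday (+1)
November 16 falls on a Wednesday in 1853.

1853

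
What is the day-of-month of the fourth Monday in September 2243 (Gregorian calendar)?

25

September 1, 2243 is a Friday, so the first Monday is the 4th.
The fourth Monday is 4 + 21 = 25.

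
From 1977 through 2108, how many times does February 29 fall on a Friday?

6

Leap years in 1977–2108: 32 of them.
Feb 29 weekday advances by 5 (mod 7) from one leap year to the next four years later (or differs when a century non-leap intervenes).
Leap-day weekdays: 1980:Fri✓ 1984:Wed 1988:Mon 1992:Sat 1996:Thu 2000:Tue 2004:Sun 2008:Fri✓ 2012:Wed 2016:Mon 2020:Sat 2024:Thu 2028:Tue …(6 more)… 2056:Tue 2060:Sun 2064:Fri✓ 2068:Wed 2072:Mon 2076:Sat 2080:Thu 2084:Tue 2088:Sun 2092:Fri✓ 2096:Wed 2104:Fri✓ 2108:Wed
Friday: 1980, 2008, 2036, 2064, 2092, 2104 → 6.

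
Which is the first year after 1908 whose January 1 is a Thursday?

Jan 1 advances by 2 weekdays after a leap year and by 1 after a common year.
1908: Jan 1 is Wednesday (leap).
1909: Friday
1910: Saturday
1911: Sunday
1912: Monday (leap)
1913: Wednesday
1914: Thursday
1914 begins on a Thursday

1914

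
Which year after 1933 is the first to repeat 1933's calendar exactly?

1939

Two years share a calendar iff Jan 1 falls on the same weekday and both are leap or both are common. 1933: Jan 1 is Sunday, common year.
1934: Jan 1 Monday, common
1935: Jan 1 Tuesday, common
1936: Jan 1 Wednesday, leap
1937: Jan 1 Friday, common
1938: Jan 1 Saturday, common
1939: Jan 1 Sunday, common
1939 matches on both conditions.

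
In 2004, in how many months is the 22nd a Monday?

2

Check the 22nd of each month of 2004: Jan 22: Thu, Feb 22: Sun, Mar 22: Mon, Apr 22: Thu, May 22: Sat, Jun 22: Tue, Jul 22: Thu, Aug 22: Sun, Sep 22: Wed, Oct 22: Fri, Nov 22: Mon, Dec 22: Wed.
Monday occurs in March, November — 2 months.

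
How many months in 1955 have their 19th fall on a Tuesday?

2

Check the 19th of each month of 1955: Jan 19: Wed, Feb 19: Sat, Mar 19: Sat, Apr 19: Tue, May 19: Thu, Jun 19: Sun, Jul 19: Tue, Aug 19: Fri, Sep 19: Mon, Oct 19: Wed, Nov 19: Sat, Dec 19: Mon.
Tuesday occurs in April, July — 2 months.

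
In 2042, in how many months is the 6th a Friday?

Check the 6th of each month of 2042: Jan 6: Mon, Feb 6: Thu, Mar 6: Thu, Apr 6: Sun, May 6: Tue, Jun 6: Fri, Jul 6: Sun, Aug 6: Wed, Sep 6: Sat, Oct 6: Mon, Nov 6: Thu, Dec 6: Sat.
Friday occurs in June — 1 month.

1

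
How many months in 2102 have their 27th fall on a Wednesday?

2

Check the 27th of each month of 2102: Jan 27: Fri, Feb 27: Mon, Mar 27: Mon, Apr 27: Thu, May 27: Sat, Jun 27: Tue, Jul 27: Thu, Aug 27: Sun, Sep 27: Wed, Oct 27: Fri, Nov 27: Mon, Dec 27: Wed.
Wednesday occurs in September, December — 2 months.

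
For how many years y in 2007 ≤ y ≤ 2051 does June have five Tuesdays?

June has 30 days; it has five Tuesdays when Tuesday falls among the first (month-length − 28) days — i.e. when June 1 is one of Tuesday/Monday.
June 1 by year: 2007:Fri 2008:Sun 2009:Mon✓ 2010:Tue✓ 2011:Wed 2012:Fri 2013:Sat 2014:Sun 2015:Mon✓ 2016:Wed 2017:Thu 2018:Fri 2019:Sat 2020:Mon✓ 2021:Tue✓ …(15 more)… 2037:Mon✓ 2038:Tue✓ 2039:Wed 2040:Fri 2041:Sat 2042:Sun 2043:Mon✓ 2044:Wed 2045:Thu 2046:Fri 2047:Sat 2048:Mon✓ 2049:Tue✓ 2050:Wed 2051:Thu
Years with five Tuesdays: 2009, 2010, 2015, 2020, 2021, 2026, 2027, 2032, 2037, 2038, 2043, 2048, 2049 → 13.

13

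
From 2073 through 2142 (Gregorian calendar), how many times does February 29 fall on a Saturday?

2

Leap years in 2073–2142: 16 of them.
Feb 29 weekday advances by 5 (mod 7) from one leap year to the next four years later (or differs when a century non-leap intervenes).
Leap-day weekdays: 2076:Sat✓ 2080:Thu 2084:Tue 2088:Sun 2092:Fri 2096:Wed 2104:Fri 2108:Wed 2112:Mon 2116:Sat✓ 2120:Thu 2124:Tue 2128:Sun 2132:Fri 2136:Wed 2140:Mon
Saturday: 2076, 2116 → 2.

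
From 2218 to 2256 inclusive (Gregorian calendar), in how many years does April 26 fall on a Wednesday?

Track April 26's weekday year by year (advancing +1, or +2 across a Feb 29):
  2218: Sun  2219: Mon (+1)  2220: Wed (+2) ✓  2221: Thu (+1)  2222: Fri (+1)
  2223: Sat (+1)  2224: Mon (+2)  2225: Tue (+1)  2226: Wed (+1) ✓  2227: Thu (+1)
  2228: Sat (+2)  2229: Sun (+1)  2230: Mon (+1)  2231: Tue (+1)  … (11 more years) …
  2243: Wed (+1) ✓  2244: Fri (+2)  2245: Sat (+1)  2246: Sun (+1)  2247: Mon (+1)
  2248: Wed (+2) ✓  2249: Thu (+1)  2250: Fri (+1)  2251: Sat (+1)  2252: Mon (+2)
  2253: Tue (+1)  2254: Wed (+1) ✓  2255: Thu (+1)  2256: Sat (+2)
Wednesday years: 2220, 2226, 2237, 2243, 2248, 2254 — 6 in total.

6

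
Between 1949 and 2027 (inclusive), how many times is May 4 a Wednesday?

Track May 4's weekday year by year (advancing +1, or +2 across a Feb 29):
  1949: Wed ✓  1950: Thu (+1)  1951: Fri (+1)  1952: Sun (+2)  1953: Mon (+1)
  1954: Tue (+1)  1955: Wed (+1) ✓  1956: Fri (+2)  1957: Sat (+1)  1958: Sun (+1)
  1959: Mon (+1)  1960: Wed (+2) ✓  1961: Thu (+1)  1962: Fri (+1)  … (51 more years) …
  2014: Sun (+1)  2015: Mon (+1)  2016: Wed (+2) ✓  2017: Thu (+1)  2018: Fri (+1)
  2019: Sat (+1)  2020: Mon (+2)  2021: Tue (+1)  2022: Wed (+1) ✓  2023: Thu (+1)
  2024: Sat (+2)  2025: Sun (+1)  2026: Mon (+1)  2027: Tue (+1)
Wednesday years: 1949, 1955, 1960, 1966, 1977, 1983, 1988, 1994, 2005, 2011, 2016, 2022 — 12 in total.

12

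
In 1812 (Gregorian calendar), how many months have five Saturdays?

A month of length L has five Saturdays iff its first Saturday is on day ≤ L−28 (so day 1–3 in a 31-day month, 1–2 in a 30-day month, day 1 in a leap February).
Checking each month of 1812: Jan starts Wed (31d); Feb starts Sat (29d) ✓; Mar starts Sun (31d); Apr starts Wed (30d); May starts Fri (31d) ✓; Jun starts Mon (30d); Jul starts Wed (31d); Aug starts Sat (31d) ✓; Sep starts Tue (30d); Oct starts Thu (31d) ✓; Nov starts Sun (30d); Dec starts Tue (31d).
Five-Saturday months: February, May, August, October → 4.

4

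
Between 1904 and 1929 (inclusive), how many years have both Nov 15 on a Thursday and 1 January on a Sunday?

Check each year's weekday for Nov 15 and 1 January:
  1904: Tue/Fri  1905: Wed/Sun  1906: Thu/Mon  1907: Fri/Tue  1908: Sun/Wed  1909: Mon/Fri  1910: Tue/Sat  1911: Wed/Sun  1912: Fri/Mon  1913: Sat/Wed  1914: Sun/Thu  1915: Mon/Fri  1916: Wed/Sat  1917: Thu/Mon  1918: Fri/Tue  1919: Sat/Wed  1920: Mon/Thu  1921: Tue/Sat  1922: Wed/Sun  1923: Thu/Mon  1924: Sat/Tue  1925: Sun/Thu  1926: Mon/Fri  1927: Tue/Sat  1928: Thu/Sun ✓  1929: Fri/Tue
Both conditions hold in: 1928 — 1.

1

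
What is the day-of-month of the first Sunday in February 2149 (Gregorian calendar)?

February 1, 2149 is a Saturday, so the first Sunday is the 2nd.
The first Sunday is 2 + 0 = 2.

2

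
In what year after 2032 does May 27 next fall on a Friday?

From one year to the next, a fixed date's weekday advances by 1, or by 2 when a Feb 29 lies between the two dates.
2032: May 27 is Thursday.
2033: Friday (+1)
May 27 falls on a Friday in 2033.

2033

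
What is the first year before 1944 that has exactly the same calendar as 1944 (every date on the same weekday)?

Two years share a calendar iff Jan 1 falls on the same weekday and both are leap or both are common. 1944: Jan 1 is Saturday, leap year.
1943: Jan 1 Friday, common
1942: Jan 1 Thursday, common
1941: Jan 1 Wednesday, common
1940: Jan 1 Monday, leap
1939: Jan 1 Sunday, common
1938: Jan 1 Saturday, common
1937: Jan 1 Friday, common
1936: Jan 1 Wednesday, leap
1935: Jan 1 Tuesday, common
1934: Jan 1 Monday, common
1933: Jan 1 Sunday, common
1932: Jan 1 Friday, leap
1931: Jan 1 Thursday, common
1930: Jan 1 Wednesday, common
1929: Jan 1 Tuesday, common
1928: Jan 1 Sunday, leap
1927: Jan 1 Saturday, common
1926: Jan 1 Friday, common
1925: Jan 1 Thursday, common
1924: Jan 1 Tuesday, leap
1923: Jan 1 Monday, common
1922: Jan 1 Sunday, common
1921: Jan 1 Saturday, common
1920: Jan 1 Thursday, leap
1919: Jan 1 Wednesday, common
1918: Jan 1 Tuesday, common
1917: Jan 1 Monday, common
1916: Jan 1 Saturday, leap
1916 matches on both conditions.

1916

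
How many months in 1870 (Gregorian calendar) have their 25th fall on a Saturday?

Check the 25th of each month of 1870: Jan 25: Tue, Feb 25: Fri, Mar 25: Fri, Apr 25: Mon, May 25: Wed, Jun 25: Sat, Jul 25: Mon, Aug 25: Thu, Sep 25: Sun, Oct 25: Tue, Nov 25: Fri, Dec 25: Sun.
Saturday occurs in June — 1 month.

1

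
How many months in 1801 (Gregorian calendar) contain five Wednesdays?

4

A month of length L has five Wednesdays iff its first Wednesday is on day ≤ L−28 (so day 1–3 in a 31-day month, 1–2 in a 30-day month, day 1 in a leap February).
Checking each month of 1801: Jan starts Thu (31d); Feb starts Sun (28d); Mar starts Sun (31d); Apr starts Wed (30d) ✓; May starts Fri (31d); Jun starts Mon (30d); Jul starts Wed (31d) ✓; Aug starts Sat (31d); Sep starts Tue (30d) ✓; Oct starts Thu (31d); Nov starts Sun (30d); Dec starts Tue (31d) ✓.
Five-Wednesday months: April, July, September, December → 4.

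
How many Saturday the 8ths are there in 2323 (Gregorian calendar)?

2

Check the 8th of each month of 2323: Jan 8: Mon, Feb 8: Thu, Mar 8: Thu, Apr 8: Sun, May 8: Tue, Jun 8: Fri, Jul 8: Sun, Aug 8: Wed, Sep 8: Sat, Oct 8: Mon, Nov 8: Thu, Dec 8: Sat.
Saturday occurs in September, December — 2 months.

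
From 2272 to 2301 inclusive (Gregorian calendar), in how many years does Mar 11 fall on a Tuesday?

4

Track Mar 11's weekday year by year (advancing +1, or +2 across a Feb 29):
  2272: Mon  2273: Tue (+1) ✓  2274: Wed (+1)  2275: Thu (+1)  2276: Sat (+2)
  2277: Sun (+1)  2278: Mon (+1)  2279: Tue (+1) ✓  2280: Thu (+2)  2281: Fri (+1)
  2282: Sat (+1)  2283: Sun (+1)  2284: Tue (+2) ✓  2285: Wed (+1)  2286: Thu (+1)
  2287: Fri (+1)  2288: Sun (+2)  2289: Mon (+1)  2290: Tue (+1) ✓  2291: Wed (+1)
  2292: Fri (+2)  2293: Sat (+1)  2294: Sun (+1)  2295: Mon (+1)  2296: Wed (+2)
  2297: Thu (+1)  2298: Fri (+1)  2299: Sat (+1)  2300: Sun (+1)  2301: Mon (+1)
Tuesday years: 2273, 2279, 2284, 2290 — 4 in total.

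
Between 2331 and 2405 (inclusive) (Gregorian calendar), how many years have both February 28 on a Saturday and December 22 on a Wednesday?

Check each year's weekday for February 28 and December 22:
  2331: Sat/Tue  2332: Sun/Thu  2333: Tue/Fri  2334: Wed/Sat  2335: Thu/Sun  2336: Fri/Tue  2337: Sun/Wed  2338: Mon/Thu  2339: Tue/Fri  2340: Wed/Sun  2341: Fri/Mon  2342: Sat/Tue  2343: Sun/Wed  2344: Mon/Fri  …(47 more)…  2392: Fri/Tue  2393: Sun/Wed  2394: Mon/Thu  2395: Tue/Fri  2396: Wed/Sun  2397: Fri/Mon  2398: Sat/Tue  2399: Sun/Wed  2400: Mon/Fri  2401: Wed/Sat  2402: Thu/Sun  2403: Fri/Mon  2404: Sat/Wed ✓  2405: Mon/Thu
Both conditions hold in: 2348, 2376, 2404 — 3.

3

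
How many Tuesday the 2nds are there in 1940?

Check the 2nd of each month of 1940: Jan 2: Tue, Feb 2: Fri, Mar 2: Sat, Apr 2: Tue, May 2: Thu, Jun 2: Sun, Jul 2: Tue, Aug 2: Fri, Sep 2: Mon, Oct 2: Wed, Nov 2: Sat, Dec 2: Mon.
Tuesday occurs in January, April, July — 3 months.

3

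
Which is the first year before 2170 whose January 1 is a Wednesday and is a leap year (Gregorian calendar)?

Jan 1 advances by 2 weekdays after a leap year and by 1 after a common year.
2170: Jan 1 is Monday.
2169: Sunday
2168: Friday (leap)
2167: Thursday
2166: Wednesday
2165: Tuesday
2164: Sunday (leap)
2163: Saturday
2162: Friday
2161: Thursday
2160: Tuesday (leap)
2159: Monday
2158: Sunday
2157: Saturday
2156: Thursday (leap)
2155: Wednesday
2154: Tuesday
2153: Monday
2152: Saturday (leap)
2151: Friday
2150: Thursday
2149: Wednesday
2148: Monday (leap)
2147: Sunday
2146: Saturday
2145: Friday
2144: Wednesday (leap)
2144 begins on a Wednesday and is a leap year.

2144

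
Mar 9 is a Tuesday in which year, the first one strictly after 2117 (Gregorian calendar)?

From one year to the next, a fixed date's weekday advances by 1, or by 2 when a Feb 29 lies between the two dates.
2117: March 9 is Tuesday.
2118: Wednesday (+1)
2119: Thursday (+1)
2120: Saturday (+2)
2121: Sunday (+1)
2122: Monday (+1)
2123: Tuesday (+1)
Mar 9 falls on a Tuesday in 2123.

2123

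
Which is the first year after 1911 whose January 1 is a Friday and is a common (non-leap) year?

1915

Jan 1 advances by 2 weekdays after a leap year and by 1 after a common year.
1911: Jan 1 is Sunday.
1912: Monday (leap)
1913: Wednesday
1914: Thursday
1915: Friday
1915 begins on a Friday and is a common year.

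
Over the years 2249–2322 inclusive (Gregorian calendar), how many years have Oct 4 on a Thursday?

Track Oct 4's weekday year by year (advancing +1, or +2 across a Feb 29):
  2249: Thu ✓  2250: Fri (+1)  2251: Sat (+1)  2252: Mon (+2)  2253: Tue (+1)
  2254: Wed (+1)  2255: Thu (+1) ✓  2256: Sat (+2)  2257: Sun (+1)  2258: Mon (+1)
  2259: Tue (+1)  2260: Thu (+2) ✓  2261: Fri (+1)  2262: Sat (+1)  … (46 more years) …
  2309: Mon (+1)  2310: Tue (+1)  2311: Wed (+1)  2312: Fri (+2)  2313: Sat (+1)
  2314: Sun (+1)  2315: Mon (+1)  2316: Wed (+2)  2317: Thu (+1) ✓  2318: Fri (+1)
  2319: Sat (+1)  2320: Mon (+2)  2321: Tue (+1)  2322: Wed (+1)
Thursday years: 2249, 2255, 2260, 2266, 2277, 2283, 2288, 2294, 2300, 2306, 2317 — 11 in total.

11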